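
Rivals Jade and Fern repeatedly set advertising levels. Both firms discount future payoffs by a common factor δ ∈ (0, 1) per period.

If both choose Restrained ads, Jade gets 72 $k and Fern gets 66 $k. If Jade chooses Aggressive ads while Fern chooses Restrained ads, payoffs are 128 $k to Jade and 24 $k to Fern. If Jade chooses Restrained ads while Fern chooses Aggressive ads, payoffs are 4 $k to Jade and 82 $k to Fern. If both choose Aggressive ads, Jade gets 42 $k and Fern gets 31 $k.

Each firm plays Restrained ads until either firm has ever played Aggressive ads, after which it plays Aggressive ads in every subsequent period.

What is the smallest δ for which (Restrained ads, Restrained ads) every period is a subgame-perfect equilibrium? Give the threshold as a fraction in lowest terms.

28/43

Jade: cooperation gives 72 each period; deviation gives 128 once then 42 forever.
  72/(1−δ) ≥ 128 + 42δ/(1−δ) ⇒ δ ≥ 56/86 = 28/43.
Fern: cooperation gives 66 each period; deviation gives 82 once then 31 forever.
  δ ≥ 16/51.
Both must hold, so the binding constraint is Jade's: δ ≥ 28/43.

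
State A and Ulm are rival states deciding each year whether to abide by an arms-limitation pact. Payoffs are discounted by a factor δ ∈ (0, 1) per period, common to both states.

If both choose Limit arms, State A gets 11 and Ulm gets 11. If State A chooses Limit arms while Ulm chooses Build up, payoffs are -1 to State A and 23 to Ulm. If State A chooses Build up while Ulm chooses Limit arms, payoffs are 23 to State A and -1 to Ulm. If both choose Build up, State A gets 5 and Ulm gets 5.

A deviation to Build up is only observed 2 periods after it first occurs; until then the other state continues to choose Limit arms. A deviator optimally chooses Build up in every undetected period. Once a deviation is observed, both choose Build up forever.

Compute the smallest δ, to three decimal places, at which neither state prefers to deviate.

0.816

A deviator earns 23 for 2 periods, then 5 forever; cooperating earns 11 forever. Multiplying the IC by (1−δ):
11 ≥ 23(1−δ^2) + 5δ^2, so 18·δ^2 ≥ 12 and δ^2 ≥ 2/3.
δ ≥ (2/3)^(1/2) ≈ 0.816.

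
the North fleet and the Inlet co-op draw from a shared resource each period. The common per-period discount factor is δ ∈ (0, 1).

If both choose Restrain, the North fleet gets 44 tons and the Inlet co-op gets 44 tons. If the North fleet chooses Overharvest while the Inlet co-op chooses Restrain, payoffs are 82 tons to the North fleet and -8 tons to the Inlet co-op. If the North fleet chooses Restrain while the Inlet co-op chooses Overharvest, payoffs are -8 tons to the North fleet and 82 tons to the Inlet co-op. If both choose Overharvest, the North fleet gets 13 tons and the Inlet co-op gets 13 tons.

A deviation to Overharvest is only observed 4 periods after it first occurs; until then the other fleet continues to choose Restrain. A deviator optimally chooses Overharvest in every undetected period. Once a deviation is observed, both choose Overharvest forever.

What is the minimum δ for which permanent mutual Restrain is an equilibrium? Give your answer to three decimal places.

Deviating for the 4 undetected periods gains 82−44 = 38 per period over cooperation, then loses 44−13 = 31 per period forever once punishment starts.
Gain: 38(1 + δ + … + δ^3); loss: 31·δ^4/(1−δ).
No profitable deviation ⇔ 38(1−δ^4) ≤ 31·δ^4, i.e. δ^4 ≥ 38/(38+31) = 38/69.
Hence δ ≥ (38/69)^(1/4) ≈ 0.861.

0.861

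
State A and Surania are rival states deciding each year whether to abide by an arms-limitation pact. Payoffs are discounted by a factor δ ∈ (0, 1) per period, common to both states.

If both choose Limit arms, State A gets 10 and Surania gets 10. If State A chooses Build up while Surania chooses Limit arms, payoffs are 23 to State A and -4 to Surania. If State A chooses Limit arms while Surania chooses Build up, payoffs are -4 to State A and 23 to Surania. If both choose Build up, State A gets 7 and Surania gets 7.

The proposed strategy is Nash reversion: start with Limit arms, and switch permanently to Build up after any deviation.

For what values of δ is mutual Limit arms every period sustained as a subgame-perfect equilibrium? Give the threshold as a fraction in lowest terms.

13/16

Cooperation forever yields 10 each period: 10/(1−δ).
Deviating yields 23 once, then 7 forever: 23 + 7δ/(1−δ).
No profitable deviation requires 10/(1−δ) ≥ 23 + 7δ/(1−δ).
Multiplying by (1−δ): 10 ≥ 23(1−δ) + 7δ = 23 − 16δ.
So 16δ ≥ 13, i.e. δ ≥ 13/16.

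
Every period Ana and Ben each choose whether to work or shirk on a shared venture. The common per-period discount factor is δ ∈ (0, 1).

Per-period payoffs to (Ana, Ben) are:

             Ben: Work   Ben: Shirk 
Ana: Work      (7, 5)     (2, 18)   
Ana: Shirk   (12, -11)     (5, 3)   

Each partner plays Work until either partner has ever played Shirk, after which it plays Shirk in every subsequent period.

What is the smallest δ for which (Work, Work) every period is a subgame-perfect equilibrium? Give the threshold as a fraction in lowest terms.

Ana's threshold: (12−7)/(12−5) = 5/7.
Ben's threshold: (18−5)/(18−3) = 13/15.
5/7 < 13/15, so Ben binds and δ* = 13/15.

13/15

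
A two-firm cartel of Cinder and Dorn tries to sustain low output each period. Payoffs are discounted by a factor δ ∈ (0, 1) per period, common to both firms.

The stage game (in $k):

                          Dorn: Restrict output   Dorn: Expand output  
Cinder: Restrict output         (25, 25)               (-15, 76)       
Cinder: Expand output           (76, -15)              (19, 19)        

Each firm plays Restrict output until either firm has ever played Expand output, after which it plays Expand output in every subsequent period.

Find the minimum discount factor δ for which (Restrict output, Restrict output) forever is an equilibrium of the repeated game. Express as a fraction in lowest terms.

17/19

Cooperation forever yields 25 each period: 25/(1−δ).
Deviating yields 76 once, then 19 forever: 76 + 19δ/(1−δ).
No profitable deviation requires 25/(1−δ) ≥ 76 + 19δ/(1−δ).
Multiplying by (1−δ): 25 ≥ 76(1−δ) + 19δ = 76 − 57δ.
So 57δ ≥ 51, i.e. δ ≥ 51/57 = 17/19.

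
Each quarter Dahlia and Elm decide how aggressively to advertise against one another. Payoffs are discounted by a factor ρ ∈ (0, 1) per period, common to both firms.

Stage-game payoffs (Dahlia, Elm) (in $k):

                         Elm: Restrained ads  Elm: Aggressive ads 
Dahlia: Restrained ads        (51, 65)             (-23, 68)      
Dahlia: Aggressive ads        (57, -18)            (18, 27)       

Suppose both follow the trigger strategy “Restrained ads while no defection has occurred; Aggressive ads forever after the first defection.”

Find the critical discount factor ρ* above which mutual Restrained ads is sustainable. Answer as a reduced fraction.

2/13

For Dahlia: deviation gain 57−51 = 6, per-period punishment loss 51−18 = 33. IC gives ρ ≥ 6/39 = 2/13.
For Elm: gain 3, loss 38 per period, so ρ ≥ 3/41.
The tighter constraint is Dahlia's, so cooperation needs ρ ≥ 2/13.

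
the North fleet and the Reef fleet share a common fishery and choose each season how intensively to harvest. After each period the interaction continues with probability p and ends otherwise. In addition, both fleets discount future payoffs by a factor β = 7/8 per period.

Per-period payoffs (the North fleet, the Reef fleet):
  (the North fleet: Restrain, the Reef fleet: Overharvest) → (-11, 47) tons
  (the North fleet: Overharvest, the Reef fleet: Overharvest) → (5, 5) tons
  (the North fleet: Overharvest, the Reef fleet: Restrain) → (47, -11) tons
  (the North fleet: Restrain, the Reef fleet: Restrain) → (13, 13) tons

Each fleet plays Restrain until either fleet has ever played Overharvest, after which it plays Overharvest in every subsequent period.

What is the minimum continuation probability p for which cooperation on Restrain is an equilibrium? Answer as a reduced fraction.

136/147

With continuation probability p and discount β, the effective per-period discount factor is βp.
Grim-trigger IC: βp ≥ (47−13)/(47−5) = 17/21.
So p ≥ (17/21)/(7/8) = 136/147.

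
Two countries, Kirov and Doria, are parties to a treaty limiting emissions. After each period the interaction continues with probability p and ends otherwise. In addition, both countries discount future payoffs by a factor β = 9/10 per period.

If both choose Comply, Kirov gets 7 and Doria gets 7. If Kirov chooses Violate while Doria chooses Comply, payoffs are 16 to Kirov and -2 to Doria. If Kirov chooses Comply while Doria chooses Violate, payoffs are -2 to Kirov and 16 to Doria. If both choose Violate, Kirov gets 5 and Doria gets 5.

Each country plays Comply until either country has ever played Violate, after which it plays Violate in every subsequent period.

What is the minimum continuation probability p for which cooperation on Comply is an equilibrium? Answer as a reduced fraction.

Expected continuation weight on next period's payoff is β·p = 9/10·p, which plays the role of the discount factor.
Cooperation requires 9/10·p ≥ (16−7)/(16−5) = 9/11, hence p ≥ 10/11.

10/11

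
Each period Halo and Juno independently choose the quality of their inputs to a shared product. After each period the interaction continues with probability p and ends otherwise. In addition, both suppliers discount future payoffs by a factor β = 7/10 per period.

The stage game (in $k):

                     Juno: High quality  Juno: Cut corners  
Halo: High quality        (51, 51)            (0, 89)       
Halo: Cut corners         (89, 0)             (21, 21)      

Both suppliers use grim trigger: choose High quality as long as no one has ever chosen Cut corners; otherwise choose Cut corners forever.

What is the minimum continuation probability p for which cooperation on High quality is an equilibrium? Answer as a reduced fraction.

With continuation probability p and discount β, the effective per-period discount factor is βp.
Grim-trigger IC: βp ≥ (89−51)/(89−21) = 19/34.
So p ≥ (19/34)/(7/10) = 95/119.

95/119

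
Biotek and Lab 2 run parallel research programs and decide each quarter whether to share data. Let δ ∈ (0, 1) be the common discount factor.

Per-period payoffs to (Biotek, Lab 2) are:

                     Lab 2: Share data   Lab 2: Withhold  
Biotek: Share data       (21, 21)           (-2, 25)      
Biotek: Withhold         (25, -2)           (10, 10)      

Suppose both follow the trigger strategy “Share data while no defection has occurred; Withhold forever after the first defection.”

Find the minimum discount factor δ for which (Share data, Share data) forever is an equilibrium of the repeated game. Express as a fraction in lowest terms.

Cooperation forever yields 21 each period: 21/(1−δ).
Deviating yields 25 once, then 10 forever: 25 + 10δ/(1−δ).
No profitable deviation requires 21/(1−δ) ≥ 25 + 10δ/(1−δ).
Multiplying by (1−δ): 21 ≥ 25(1−δ) + 10δ = 25 − 15δ.
So 15δ ≥ 4, i.e. δ ≥ 4/15.

4/15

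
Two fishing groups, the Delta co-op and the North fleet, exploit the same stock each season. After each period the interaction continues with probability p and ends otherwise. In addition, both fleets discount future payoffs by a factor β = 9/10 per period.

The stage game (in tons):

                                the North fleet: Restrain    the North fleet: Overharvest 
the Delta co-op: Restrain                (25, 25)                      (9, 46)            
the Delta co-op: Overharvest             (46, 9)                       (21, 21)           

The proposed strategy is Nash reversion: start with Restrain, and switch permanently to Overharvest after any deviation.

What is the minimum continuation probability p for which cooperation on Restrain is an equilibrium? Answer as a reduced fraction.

14/15

With continuation probability p and discount β, the effective per-period discount factor is βp.
Grim-trigger IC: βp ≥ (46−25)/(46−21) = 21/25.
So p ≥ (21/25)/(9/10) = 14/15.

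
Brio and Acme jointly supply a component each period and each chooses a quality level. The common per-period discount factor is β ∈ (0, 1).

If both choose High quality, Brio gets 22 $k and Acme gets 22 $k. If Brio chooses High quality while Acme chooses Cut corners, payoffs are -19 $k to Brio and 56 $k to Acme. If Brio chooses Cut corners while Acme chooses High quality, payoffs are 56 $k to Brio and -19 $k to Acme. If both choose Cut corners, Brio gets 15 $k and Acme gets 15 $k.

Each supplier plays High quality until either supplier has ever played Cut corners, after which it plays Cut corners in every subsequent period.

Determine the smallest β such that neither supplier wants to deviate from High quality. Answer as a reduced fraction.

One-period gain from deviating is 56 − 22 = 34. The loss is 22 − 15 = 7 in every subsequent period, with present value 7·β/(1−β).
Deviation is unprofitable when 7·β/(1−β) ≥ 34, i.e. β/(1−β) ≥ 34/7.
Equivalently β ≥ 34/(34+7) = 34/41.

34/41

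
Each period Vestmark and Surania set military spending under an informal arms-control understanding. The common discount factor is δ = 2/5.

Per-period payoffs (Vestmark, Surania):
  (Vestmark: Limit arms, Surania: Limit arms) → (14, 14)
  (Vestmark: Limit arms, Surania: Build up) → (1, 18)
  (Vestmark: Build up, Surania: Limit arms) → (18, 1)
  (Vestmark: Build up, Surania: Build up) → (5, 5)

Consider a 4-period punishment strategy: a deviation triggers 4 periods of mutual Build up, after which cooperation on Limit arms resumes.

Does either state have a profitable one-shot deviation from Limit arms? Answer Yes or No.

A one-shot deviation gives 18 now, then 5 for 4 periods, then back to 14.
Gain from deviating: (18−14) today; loss: (14−5) in each of the next 4 periods.
No-deviation condition: (14−5)(δ+…+δ^4) ≥ 18−14, i.e. δ+…+δ^4 ≥ 4/9.
At δ = 2/5: δ+…+δ^4 = 0.6496 ≥ 0.4444.
So cooperation is sustainable.

No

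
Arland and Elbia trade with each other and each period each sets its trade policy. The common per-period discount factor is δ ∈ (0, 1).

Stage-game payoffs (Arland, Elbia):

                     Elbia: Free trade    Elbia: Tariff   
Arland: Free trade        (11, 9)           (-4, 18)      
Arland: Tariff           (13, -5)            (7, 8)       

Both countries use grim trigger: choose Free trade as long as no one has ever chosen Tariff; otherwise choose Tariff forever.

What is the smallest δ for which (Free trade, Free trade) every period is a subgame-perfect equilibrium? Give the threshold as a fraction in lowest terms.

9/10

For Arland: deviation gain 13−11 = 2, per-period punishment loss 11−7 = 4. IC gives δ ≥ 2/6 = 1/3.
For Elbia: gain 9, loss 1 per period, so δ ≥ 9/10.
The tighter constraint is Elbia's, so cooperation needs δ ≥ 9/10.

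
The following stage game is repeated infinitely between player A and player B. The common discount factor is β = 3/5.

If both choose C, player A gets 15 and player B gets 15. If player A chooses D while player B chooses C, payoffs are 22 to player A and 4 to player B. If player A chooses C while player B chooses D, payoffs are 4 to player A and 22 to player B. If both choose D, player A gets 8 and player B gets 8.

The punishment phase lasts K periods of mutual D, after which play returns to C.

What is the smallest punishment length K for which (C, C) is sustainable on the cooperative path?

Need Σ_{k=1}^{K} β^k ≥ (22−15)/(15−8) = 1.0000 at β = 3/5.
At K = 2 the sum is 0.9600 < 1.0000; at K = 3 it is 1.1760 ≥ 1.0000.
So the minimum punishment length is K = 3.

3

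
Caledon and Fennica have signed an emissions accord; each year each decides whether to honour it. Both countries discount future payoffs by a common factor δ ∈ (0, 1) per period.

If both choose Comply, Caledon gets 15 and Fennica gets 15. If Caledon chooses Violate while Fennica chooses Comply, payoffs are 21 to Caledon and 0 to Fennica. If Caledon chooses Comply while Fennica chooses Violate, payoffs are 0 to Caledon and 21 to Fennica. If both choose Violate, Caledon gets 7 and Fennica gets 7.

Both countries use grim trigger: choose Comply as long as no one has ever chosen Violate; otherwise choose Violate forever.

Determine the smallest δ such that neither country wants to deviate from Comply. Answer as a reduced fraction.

3/7

Cooperation forever yields 15 each period: 15/(1−δ).
Deviating yields 21 once, then 7 forever: 21 + 7δ/(1−δ).
No profitable deviation requires 15/(1−δ) ≥ 21 + 7δ/(1−δ).
Multiplying by (1−δ): 15 ≥ 21(1−δ) + 7δ = 21 − 14δ.
So 14δ ≥ 6, i.e. δ ≥ 6/14 = 3/7.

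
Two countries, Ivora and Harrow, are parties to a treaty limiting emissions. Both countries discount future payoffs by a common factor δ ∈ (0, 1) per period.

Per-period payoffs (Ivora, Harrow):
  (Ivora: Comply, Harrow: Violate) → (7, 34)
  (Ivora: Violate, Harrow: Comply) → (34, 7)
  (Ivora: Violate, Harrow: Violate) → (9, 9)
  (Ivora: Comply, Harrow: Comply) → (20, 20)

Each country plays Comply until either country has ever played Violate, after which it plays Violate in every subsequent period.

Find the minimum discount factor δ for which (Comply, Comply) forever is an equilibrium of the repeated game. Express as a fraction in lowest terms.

Cooperation forever yields 20 each period: 20/(1−δ).
Deviating yields 34 once, then 9 forever: 34 + 9δ/(1−δ).
No profitable deviation requires 20/(1−δ) ≥ 34 + 9δ/(1−δ).
Multiplying by (1−δ): 20 ≥ 34(1−δ) + 9δ = 34 − 25δ.
So 25δ ≥ 14, i.e. δ ≥ 14/25.

14/25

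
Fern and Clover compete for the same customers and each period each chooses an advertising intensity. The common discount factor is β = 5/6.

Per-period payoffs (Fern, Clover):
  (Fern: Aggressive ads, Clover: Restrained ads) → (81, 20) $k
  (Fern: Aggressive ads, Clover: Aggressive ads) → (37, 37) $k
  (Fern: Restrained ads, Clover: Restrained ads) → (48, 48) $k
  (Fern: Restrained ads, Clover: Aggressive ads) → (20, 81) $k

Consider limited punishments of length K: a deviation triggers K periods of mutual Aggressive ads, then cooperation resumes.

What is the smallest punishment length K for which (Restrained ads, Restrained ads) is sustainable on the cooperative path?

6

IC: β(1−β^K)/(1−β) ≥ (81−48)/(48−37) = 3.
With β = 5/6: need 1 − β^K ≥ 3·(1−5/6)/(5/6), i.e. β^K ≤ 0.4000.
Since (5/6)^5 = 0.4019 and (5/6)^6 = 0.3349, the smallest such K is 6.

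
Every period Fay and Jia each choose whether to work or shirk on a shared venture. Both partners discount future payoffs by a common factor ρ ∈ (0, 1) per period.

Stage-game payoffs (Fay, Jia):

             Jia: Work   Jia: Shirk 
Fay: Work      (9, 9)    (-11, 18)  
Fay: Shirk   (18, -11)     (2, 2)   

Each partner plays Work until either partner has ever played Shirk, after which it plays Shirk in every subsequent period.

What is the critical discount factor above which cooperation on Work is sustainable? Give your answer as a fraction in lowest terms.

One-period gain from deviating is 18 − 9 = 9. The loss is 9 − 2 = 7 in every subsequent period, with present value 7·ρ/(1−ρ).
Deviation is unprofitable when 7·ρ/(1−ρ) ≥ 9, i.e. ρ/(1−ρ) ≥ 9/7.
Equivalently ρ ≥ 9/(9+7) = 9/16.

9/16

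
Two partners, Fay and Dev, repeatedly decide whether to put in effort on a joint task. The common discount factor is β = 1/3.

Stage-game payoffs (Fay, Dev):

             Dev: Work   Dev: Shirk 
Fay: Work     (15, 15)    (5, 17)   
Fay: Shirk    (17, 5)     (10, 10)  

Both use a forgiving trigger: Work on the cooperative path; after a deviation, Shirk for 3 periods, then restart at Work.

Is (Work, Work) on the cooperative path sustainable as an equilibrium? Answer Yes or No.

Comparing payoff streams over the 4 periods until play realigns: cooperate → 15(1+β+…+β^3); deviate → 17 + 10(β+…+β^3).
Cooperation is sustained iff (15−10)(β+…+β^3) ≥ 17−15.
β+…+β^3 = 1/3·(1−(1/3)^3)/(1−1/3) = 0.4815, and (17−15)/(15−10) = 0.4000.
0.4815 ≥ 0.4000, so cooperation is sustainable.

Yes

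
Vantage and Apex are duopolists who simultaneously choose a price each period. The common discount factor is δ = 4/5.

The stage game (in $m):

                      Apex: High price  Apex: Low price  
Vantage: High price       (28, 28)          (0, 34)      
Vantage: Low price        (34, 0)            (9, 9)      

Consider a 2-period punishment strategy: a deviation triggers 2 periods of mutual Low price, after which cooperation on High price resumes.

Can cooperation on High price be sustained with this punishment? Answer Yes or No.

Yes

IC: δ+…+δ^2 ≥ (34−28)/(28−9) = 6/19.
At δ = 4/5: partial sum = 1.4400 ≥ 0.3158. Cooperation sustainable.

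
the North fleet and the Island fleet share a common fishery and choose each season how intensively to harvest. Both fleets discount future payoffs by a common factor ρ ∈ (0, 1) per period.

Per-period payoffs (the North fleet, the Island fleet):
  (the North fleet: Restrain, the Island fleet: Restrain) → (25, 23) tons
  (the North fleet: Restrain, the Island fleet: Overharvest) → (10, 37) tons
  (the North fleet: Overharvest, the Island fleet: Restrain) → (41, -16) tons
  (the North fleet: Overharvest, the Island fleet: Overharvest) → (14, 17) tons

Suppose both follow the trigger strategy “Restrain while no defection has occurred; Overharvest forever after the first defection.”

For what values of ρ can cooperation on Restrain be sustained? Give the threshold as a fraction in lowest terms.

7/10

the North fleet's threshold: (41−25)/(41−14) = 16/27.
the Island fleet's threshold: (37−23)/(37−17) = 7/10.
16/27 < 7/10, so the Island fleet binds and ρ* = 7/10.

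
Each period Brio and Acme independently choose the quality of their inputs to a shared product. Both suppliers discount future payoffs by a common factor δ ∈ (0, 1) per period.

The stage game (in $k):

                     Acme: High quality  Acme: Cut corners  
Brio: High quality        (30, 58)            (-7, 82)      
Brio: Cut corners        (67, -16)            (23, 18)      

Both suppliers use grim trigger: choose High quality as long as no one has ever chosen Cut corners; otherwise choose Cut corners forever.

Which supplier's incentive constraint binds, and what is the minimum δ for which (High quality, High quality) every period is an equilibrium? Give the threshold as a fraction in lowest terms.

Brio; δ ≥ 37/44

Brio: cooperation gives 30 each period; deviation gives 67 once then 23 forever.
  30/(1−δ) ≥ 67 + 23δ/(1−δ) ⇒ δ ≥ 37/44.
Acme: cooperation gives 58 each period; deviation gives 82 once then 18 forever.
  δ ≥ 24/64 = 3/8.
Both must hold, so the binding constraint is Brio's: δ ≥ 37/44.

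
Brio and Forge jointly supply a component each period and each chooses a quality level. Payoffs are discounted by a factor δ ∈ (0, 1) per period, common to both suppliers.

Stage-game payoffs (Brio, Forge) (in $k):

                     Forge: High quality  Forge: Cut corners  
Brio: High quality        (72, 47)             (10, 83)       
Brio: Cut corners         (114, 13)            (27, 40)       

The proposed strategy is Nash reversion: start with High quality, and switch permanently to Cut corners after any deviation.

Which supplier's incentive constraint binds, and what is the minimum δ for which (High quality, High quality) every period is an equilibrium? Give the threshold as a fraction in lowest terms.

Brio: cooperation gives 72 each period; deviation gives 114 once then 27 forever.
  72/(1−δ) ≥ 114 + 27δ/(1−δ) ⇒ δ ≥ 42/87 = 14/29.
Forge: cooperation gives 47 each period; deviation gives 83 once then 40 forever.
  δ ≥ 36/43.
Both must hold, so the binding constraint is Forge's: δ ≥ 36/43.

Forge; δ ≥ 36/43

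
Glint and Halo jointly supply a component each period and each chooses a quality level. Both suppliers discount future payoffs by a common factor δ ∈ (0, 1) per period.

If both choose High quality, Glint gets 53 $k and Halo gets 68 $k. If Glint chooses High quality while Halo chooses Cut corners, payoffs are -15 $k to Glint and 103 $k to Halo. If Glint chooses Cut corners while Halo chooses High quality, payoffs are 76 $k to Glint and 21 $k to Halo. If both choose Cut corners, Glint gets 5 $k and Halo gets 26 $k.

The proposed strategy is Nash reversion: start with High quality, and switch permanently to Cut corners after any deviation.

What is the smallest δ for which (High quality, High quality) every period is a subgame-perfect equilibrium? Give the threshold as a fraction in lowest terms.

Glint: cooperation gives 53 each period; deviation gives 76 once then 5 forever.
  53/(1−δ) ≥ 76 + 5δ/(1−δ) ⇒ δ ≥ 23/71.
Halo: cooperation gives 68 each period; deviation gives 103 once then 26 forever.
  δ ≥ 35/77 = 5/11.
Both must hold, so the binding constraint is Halo's: δ ≥ 5/11.

5/11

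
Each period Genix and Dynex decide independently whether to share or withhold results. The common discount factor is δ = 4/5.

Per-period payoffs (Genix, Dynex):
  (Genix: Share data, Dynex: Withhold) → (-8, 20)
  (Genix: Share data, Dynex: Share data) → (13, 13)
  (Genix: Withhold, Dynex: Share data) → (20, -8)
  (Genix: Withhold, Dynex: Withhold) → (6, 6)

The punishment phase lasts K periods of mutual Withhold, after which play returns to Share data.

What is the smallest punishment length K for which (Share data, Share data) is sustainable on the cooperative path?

IC: δ(1−δ^K)/(1−δ) ≥ (20−13)/(13−6) = 1.
With δ = 4/5: need 1 − δ^K ≥ 1·(1−4/5)/(4/5), i.e. δ^K ≤ 0.7500.
Since (4/5)^1 = 0.8000 and (4/5)^2 = 0.6400, the smallest such K is 2.

2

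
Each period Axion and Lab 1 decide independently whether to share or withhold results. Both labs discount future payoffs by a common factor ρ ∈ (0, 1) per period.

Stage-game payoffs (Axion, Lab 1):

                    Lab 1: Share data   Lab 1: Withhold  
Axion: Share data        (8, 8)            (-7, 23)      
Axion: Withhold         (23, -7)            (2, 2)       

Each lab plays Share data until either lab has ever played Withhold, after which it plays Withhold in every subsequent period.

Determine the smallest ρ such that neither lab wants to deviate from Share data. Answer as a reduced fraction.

5/7

Cooperation forever yields 8 each period: 8/(1−ρ).
Deviating yields 23 once, then 2 forever: 23 + 2ρ/(1−ρ).
No profitable deviation requires 8/(1−ρ) ≥ 23 + 2ρ/(1−ρ).
Multiplying by (1−ρ): 8 ≥ 23(1−ρ) + 2ρ = 23 − 21ρ.
So 21ρ ≥ 15, i.e. ρ ≥ 15/21 = 5/7.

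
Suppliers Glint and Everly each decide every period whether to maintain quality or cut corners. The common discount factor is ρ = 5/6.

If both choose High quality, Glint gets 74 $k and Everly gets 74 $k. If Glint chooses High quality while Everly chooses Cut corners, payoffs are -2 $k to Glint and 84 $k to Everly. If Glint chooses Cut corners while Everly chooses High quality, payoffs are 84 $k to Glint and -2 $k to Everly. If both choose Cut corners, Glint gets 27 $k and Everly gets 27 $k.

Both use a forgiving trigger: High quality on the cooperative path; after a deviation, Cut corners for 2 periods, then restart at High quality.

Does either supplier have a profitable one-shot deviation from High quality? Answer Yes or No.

Comparing payoff streams over the 3 periods until play realigns: cooperate → 74(1+ρ+…+ρ^2); deviate → 84 + 27(ρ+…+ρ^2).
Cooperation is sustained iff (74−27)(ρ+…+ρ^2) ≥ 84−74.
ρ+…+ρ^2 = 5/6·(1−(5/6)^2)/(1−5/6) = 1.5278, and (84−74)/(74−27) = 0.2128.
1.5278 ≥ 0.2128, so cooperation is sustainable.

No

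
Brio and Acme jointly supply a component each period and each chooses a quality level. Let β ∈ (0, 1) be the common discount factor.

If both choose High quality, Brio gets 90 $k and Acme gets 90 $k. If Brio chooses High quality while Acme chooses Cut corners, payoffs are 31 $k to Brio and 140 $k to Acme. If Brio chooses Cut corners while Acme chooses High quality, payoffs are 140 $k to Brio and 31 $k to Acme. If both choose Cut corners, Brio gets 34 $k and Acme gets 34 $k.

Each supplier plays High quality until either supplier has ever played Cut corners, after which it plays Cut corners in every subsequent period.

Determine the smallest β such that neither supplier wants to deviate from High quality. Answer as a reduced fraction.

25/53

One-period gain from deviating is 140 − 90 = 50. The loss is 90 − 34 = 56 in every subsequent period, with present value 56·β/(1−β).
Deviation is unprofitable when 56·β/(1−β) ≥ 50, i.e. β/(1−β) ≥ 25/28.
Equivalently β ≥ 50/(50+56) = 25/53.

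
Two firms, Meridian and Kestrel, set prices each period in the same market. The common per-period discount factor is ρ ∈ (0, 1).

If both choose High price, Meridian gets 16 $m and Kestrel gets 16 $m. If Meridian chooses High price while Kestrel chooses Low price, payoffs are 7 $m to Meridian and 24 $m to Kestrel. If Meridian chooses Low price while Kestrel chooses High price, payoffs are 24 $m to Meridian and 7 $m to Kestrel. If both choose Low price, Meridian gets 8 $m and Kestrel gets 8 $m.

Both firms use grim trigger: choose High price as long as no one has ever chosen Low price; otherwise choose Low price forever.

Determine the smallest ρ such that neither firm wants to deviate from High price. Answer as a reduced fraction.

1/2

Under grim trigger the critical discount factor is (T−C)/(T−P) with T = 24, C = 16, P = 8.
ρ* = (24−16)/(24−8) = 8/16 = 1/2.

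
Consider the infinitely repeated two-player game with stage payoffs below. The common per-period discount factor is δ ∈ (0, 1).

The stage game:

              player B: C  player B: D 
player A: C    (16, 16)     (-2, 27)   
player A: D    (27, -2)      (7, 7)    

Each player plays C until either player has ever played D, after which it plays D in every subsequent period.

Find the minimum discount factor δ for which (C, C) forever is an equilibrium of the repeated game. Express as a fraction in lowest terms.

11/20

16/(1−δ) ≥ 27 + 7δ/(1−δ)
16 ≥ 27 − 20δ
δ ≥ 11/20.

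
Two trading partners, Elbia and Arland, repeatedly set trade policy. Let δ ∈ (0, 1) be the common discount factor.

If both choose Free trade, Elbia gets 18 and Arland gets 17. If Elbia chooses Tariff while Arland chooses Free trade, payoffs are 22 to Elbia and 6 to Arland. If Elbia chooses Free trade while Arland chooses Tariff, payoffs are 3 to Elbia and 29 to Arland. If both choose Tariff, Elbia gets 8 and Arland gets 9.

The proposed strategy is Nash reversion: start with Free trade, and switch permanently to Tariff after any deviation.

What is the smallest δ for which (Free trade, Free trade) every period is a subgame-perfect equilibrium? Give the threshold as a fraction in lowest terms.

Elbia's threshold: (22−18)/(22−8) = 2/7.
Arland's threshold: (29−17)/(29−9) = 3/5.
2/7 < 3/5, so Arland binds and δ* = 3/5.

3/5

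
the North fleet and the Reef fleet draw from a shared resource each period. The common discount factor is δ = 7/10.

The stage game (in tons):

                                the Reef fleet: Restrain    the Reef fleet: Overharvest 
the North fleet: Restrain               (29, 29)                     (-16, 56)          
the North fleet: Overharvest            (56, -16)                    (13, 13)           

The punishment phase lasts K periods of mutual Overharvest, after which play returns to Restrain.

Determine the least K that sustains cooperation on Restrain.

No profitable deviation requires (29−13)(δ+…+δ^K) ≥ 56−29, i.e. δ+…+δ^K ≥ 27/16 ≈ 1.6875.
With δ = 7/10, the partial sums are K=1: 0.7000, K=2: 1.1900, K=3: 1.5330, K=4: 1.7731.
K = 4 is the first length at which the sum reaches 1.6875.

4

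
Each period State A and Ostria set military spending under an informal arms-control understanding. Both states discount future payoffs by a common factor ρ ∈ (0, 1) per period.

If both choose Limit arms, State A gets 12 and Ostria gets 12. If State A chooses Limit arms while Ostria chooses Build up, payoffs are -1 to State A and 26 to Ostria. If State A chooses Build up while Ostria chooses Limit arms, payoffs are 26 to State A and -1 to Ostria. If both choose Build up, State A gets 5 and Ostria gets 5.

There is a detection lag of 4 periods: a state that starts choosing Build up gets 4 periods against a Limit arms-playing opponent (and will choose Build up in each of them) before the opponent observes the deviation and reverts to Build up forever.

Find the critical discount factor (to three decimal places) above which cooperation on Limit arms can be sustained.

The best deviation is to choose Build up for all 4 undetected periods, earning 26 each, then 5 forever once detected.
Deviation value: 26(1−ρ^4)/(1−ρ) + 5ρ^4/(1−ρ); cooperation value: 12/(1−ρ).
IC: 12 ≥ 26(1−ρ^4) + 5ρ^4 = 26 − 21ρ^4.
So ρ^4 ≥ 14/21 = 2/3, giving ρ ≥ (2/3)^(1/4) ≈ 0.904.

0.904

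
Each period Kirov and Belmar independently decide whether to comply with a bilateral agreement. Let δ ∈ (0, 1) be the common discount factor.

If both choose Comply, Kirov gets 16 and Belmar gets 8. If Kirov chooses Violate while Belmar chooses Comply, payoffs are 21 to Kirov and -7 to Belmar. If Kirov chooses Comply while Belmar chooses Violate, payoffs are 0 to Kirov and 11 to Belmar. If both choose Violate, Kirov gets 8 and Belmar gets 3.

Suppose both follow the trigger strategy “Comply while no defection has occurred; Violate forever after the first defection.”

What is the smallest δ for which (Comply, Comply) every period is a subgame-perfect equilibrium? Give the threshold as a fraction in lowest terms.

For Kirov: deviation gain 21−16 = 5, per-period punishment loss 16−8 = 8. IC gives δ ≥ 5/13.
For Belmar: gain 3, loss 5 per period, so δ ≥ 3/8.
The tighter constraint is Kirov's, so cooperation needs δ ≥ 5/13.

5/13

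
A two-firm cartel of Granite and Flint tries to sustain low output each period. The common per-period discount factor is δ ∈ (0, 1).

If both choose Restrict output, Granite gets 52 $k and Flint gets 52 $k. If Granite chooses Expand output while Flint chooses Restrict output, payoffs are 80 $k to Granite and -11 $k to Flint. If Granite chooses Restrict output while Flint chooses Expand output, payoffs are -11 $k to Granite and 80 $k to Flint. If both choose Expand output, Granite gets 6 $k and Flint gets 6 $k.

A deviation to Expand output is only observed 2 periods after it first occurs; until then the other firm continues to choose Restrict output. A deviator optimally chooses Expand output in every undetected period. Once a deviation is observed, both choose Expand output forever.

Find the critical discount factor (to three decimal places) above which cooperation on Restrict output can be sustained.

0.615

A deviator earns 80 for 2 periods, then 6 forever; cooperating earns 52 forever. Multiplying the IC by (1−δ):
52 ≥ 80(1−δ^2) + 6δ^2, so 74·δ^2 ≥ 28 and δ^2 ≥ 14/37.
δ ≥ (14/37)^(1/2) ≈ 0.615.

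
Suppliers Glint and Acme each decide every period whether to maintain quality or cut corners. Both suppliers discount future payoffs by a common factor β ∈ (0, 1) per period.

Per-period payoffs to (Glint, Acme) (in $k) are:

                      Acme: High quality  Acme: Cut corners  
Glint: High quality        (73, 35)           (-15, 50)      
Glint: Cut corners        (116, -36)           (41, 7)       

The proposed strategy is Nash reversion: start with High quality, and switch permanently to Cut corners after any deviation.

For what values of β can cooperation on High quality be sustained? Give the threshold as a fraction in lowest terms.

Glint: cooperation gives 73 each period; deviation gives 116 once then 41 forever.
  73/(1−β) ≥ 116 + 41β/(1−β) ⇒ β ≥ 43/75.
Acme: cooperation gives 35 each period; deviation gives 50 once then 7 forever.
  β ≥ 15/43.
Both must hold, so the binding constraint is Glint's: β ≥ 43/75.

43/75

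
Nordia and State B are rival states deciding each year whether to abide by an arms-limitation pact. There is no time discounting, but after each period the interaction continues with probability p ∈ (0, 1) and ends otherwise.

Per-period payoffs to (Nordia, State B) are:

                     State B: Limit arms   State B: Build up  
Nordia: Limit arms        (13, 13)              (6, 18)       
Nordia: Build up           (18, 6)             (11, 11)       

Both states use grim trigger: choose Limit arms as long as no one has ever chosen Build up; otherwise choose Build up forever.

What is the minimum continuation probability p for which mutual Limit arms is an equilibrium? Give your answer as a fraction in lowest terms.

With no time discounting, the continuation probability p plays the role of the discount factor.
Grim-trigger IC: 13/(1−p) ≥ 18 + 11p/(1−p) ⇒ p ≥ (18−13)/(18−11) = 5/7.

5/7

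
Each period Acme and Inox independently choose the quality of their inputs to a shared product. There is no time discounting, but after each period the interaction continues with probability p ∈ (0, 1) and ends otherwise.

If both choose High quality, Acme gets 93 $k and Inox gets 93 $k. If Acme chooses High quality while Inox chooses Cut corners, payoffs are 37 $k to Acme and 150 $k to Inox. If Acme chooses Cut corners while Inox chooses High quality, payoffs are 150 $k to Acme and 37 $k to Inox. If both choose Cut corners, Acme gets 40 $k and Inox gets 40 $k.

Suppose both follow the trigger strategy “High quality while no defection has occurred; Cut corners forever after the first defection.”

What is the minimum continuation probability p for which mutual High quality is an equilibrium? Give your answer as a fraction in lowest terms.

With no time discounting, the continuation probability p plays the role of the discount factor.
Grim-trigger IC: 93/(1−p) ≥ 150 + 40p/(1−p) ⇒ p ≥ (150−93)/(150−40) = 57/110.

57/110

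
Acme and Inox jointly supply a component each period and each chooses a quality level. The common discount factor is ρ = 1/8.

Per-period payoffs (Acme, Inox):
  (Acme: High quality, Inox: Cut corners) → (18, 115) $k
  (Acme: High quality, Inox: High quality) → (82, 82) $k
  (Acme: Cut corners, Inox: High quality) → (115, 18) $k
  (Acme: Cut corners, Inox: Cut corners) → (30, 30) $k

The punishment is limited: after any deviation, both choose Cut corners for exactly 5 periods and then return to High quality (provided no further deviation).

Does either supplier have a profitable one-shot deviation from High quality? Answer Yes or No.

Yes

IC: ρ+…+ρ^5 ≥ (115−82)/(82−30) = 33/52.
At ρ = 1/8: partial sum = 0.1429 < 0.6346. Cooperation not sustainable.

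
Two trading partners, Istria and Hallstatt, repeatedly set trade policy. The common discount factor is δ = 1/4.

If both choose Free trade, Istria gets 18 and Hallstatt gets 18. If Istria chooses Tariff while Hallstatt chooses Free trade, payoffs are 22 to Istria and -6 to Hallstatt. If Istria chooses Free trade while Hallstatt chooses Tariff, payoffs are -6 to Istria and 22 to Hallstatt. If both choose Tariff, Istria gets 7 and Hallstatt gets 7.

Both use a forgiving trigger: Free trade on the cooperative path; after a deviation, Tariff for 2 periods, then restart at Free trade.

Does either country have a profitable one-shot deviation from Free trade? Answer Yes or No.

A one-shot deviation gives 22 now, then 7 for 2 periods, then back to 18.
Gain from deviating: (22−18) today; loss: (18−7) in each of the next 2 periods.
No-deviation condition: (18−7)(δ+…+δ^2) ≥ 22−18, i.e. δ+…+δ^2 ≥ 4/11.
At δ = 1/4: δ+…+δ^2 = 0.3125 < 0.3636.
So cooperation is not sustainable.

Yes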